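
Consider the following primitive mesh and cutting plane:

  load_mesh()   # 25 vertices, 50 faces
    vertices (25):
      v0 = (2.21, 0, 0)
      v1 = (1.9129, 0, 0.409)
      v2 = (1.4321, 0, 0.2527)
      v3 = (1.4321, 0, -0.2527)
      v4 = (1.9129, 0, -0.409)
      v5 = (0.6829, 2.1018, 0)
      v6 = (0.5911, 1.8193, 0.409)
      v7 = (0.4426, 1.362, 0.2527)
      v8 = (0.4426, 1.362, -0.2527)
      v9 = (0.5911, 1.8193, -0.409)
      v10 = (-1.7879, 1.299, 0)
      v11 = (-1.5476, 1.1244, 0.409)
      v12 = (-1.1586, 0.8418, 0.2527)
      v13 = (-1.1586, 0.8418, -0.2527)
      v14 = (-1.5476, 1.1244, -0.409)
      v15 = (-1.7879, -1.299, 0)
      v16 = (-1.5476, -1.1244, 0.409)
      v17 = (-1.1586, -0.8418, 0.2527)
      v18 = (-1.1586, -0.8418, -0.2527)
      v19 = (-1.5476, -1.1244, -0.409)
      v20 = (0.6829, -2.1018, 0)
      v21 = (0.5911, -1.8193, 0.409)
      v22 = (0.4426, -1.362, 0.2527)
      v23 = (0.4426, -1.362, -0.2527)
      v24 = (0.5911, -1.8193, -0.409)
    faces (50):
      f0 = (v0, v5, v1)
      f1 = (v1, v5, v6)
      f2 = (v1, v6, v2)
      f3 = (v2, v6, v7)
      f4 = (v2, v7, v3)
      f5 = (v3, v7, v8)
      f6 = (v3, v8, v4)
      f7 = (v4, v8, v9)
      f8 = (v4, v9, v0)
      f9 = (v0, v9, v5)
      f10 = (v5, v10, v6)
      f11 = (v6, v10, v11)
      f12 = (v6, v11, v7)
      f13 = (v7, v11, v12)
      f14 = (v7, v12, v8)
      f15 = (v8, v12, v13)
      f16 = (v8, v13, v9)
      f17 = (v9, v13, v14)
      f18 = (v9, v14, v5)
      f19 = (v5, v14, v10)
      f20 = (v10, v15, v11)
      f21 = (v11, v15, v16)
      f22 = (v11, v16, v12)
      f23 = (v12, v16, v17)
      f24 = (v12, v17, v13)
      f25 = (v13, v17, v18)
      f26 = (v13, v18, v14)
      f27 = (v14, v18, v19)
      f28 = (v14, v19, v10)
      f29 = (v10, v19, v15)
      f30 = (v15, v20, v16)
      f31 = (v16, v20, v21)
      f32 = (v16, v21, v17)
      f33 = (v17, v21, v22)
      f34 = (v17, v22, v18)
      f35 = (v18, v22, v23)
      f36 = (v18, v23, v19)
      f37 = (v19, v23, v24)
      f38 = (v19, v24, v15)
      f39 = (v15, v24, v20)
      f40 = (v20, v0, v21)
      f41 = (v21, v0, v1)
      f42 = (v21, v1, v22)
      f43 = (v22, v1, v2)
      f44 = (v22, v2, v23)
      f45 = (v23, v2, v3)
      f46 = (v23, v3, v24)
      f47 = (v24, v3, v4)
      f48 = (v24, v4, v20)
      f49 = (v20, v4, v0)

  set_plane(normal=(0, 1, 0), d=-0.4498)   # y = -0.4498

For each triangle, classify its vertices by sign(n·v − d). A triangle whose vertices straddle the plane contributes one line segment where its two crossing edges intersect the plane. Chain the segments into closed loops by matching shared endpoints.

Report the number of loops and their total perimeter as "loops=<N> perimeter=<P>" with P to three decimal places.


loops=2 perimeter=4.820

Straddling triangles (20 of 50):
  (v10,v15,v11) [+-+] → (-1.7879, -0.4498, 0)–(-1.70369, -0.4498, 0.14332)  len=0.1662
  (v11,v15,v16) [+--] → (-1.70369, -0.4498, 0.14332)–(-1.5476, -0.4498, 0.409)  len=0.3081
  (v11,v16,v12) [+-+] → (-1.5476, -0.4498, 0.409)–(-1.41413, -0.4498, 0.355374)  len=0.1438
  (v12,v16,v17) [+--] → (-1.41413, -0.4498, 0.355374)–(-1.1586, -0.4498, 0.2527)  len=0.2754
  (v12,v17,v13) [+-+] → (-1.1586, -0.4498, 0.2527)–(-1.1586, -0.4498, 0.135025)  len=0.1177
  (v13,v17,v18) [+--] → (-1.1586, -0.4498, 0.135025)–(-1.1586, -0.4498, -0.2527)  len=0.3877
  (v13,v18,v14) [+-+] → (-1.1586, -0.4498, -0.2527)–(-1.23615, -0.4498, -0.283861)  len=0.0836
  (v14,v18,v19) [+--] → (-1.23615, -0.4498, -0.283861)–(-1.5476, -0.4498, -0.409)  len=0.3356
  (v14,v19,v10) [+-+] → (-1.5476, -0.4498, -0.409)–(-1.61449, -0.4498, -0.295147)  len=0.1320
  (v10,v19,v15) [+--] → (-1.61449, -0.4498, -0.295147)–(-1.7879, -0.4498, 0)  len=0.3423
  (v20,v0,v21) [-+-] → (1.88319, -0.4498, 0)–(1.80975, -0.4498, 0.10112)  len=0.1250
  (v21,v0,v1) [-++] → (1.80975, -0.4498, 0.10112)–(1.5861, -0.4498, 0.409)  len=0.3805
  (v21,v1,v22) [-+-] → (1.5861, -0.4498, 0.409)–(1.42733, -0.4498, 0.357382)  len=0.1669
  (v22,v1,v2) [-++] → (1.42733, -0.4498, 0.357382)–(1.10532, -0.4498, 0.2527)  len=0.3386
  (v22,v2,v23) [-+-] → (1.10532, -0.4498, 0.2527)–(1.10532, -0.4498, 0.0857918)  len=0.1669
  (v23,v2,v3) [-++] → (1.10532, -0.4498, 0.0857918)–(1.10532, -0.4498, -0.2527)  len=0.3385
  (v23,v3,v24) [-+-] → (1.10532, -0.4498, -0.2527)–(1.22417, -0.4498, -0.291343)  len=0.1250
  (v24,v3,v4) [-++] → (1.22417, -0.4498, -0.291343)–(1.5861, -0.4498, -0.409)  len=0.3806
  (v24,v4,v20) [-+-] → (1.5861, -0.4498, -0.409)–(1.64967, -0.4498, -0.321471)  len=0.1082
  (v20,v4,v0) [-++] → (1.64967, -0.4498, -0.321471)–(1.88319, -0.4498, 0)  len=0.3973

Chained into 2 loop(s):
  loop 1: 10 segments, perimeter = 2.2926
  loop 2: 10 segments, perimeter = 2.5275
Total perimeter = 4.820


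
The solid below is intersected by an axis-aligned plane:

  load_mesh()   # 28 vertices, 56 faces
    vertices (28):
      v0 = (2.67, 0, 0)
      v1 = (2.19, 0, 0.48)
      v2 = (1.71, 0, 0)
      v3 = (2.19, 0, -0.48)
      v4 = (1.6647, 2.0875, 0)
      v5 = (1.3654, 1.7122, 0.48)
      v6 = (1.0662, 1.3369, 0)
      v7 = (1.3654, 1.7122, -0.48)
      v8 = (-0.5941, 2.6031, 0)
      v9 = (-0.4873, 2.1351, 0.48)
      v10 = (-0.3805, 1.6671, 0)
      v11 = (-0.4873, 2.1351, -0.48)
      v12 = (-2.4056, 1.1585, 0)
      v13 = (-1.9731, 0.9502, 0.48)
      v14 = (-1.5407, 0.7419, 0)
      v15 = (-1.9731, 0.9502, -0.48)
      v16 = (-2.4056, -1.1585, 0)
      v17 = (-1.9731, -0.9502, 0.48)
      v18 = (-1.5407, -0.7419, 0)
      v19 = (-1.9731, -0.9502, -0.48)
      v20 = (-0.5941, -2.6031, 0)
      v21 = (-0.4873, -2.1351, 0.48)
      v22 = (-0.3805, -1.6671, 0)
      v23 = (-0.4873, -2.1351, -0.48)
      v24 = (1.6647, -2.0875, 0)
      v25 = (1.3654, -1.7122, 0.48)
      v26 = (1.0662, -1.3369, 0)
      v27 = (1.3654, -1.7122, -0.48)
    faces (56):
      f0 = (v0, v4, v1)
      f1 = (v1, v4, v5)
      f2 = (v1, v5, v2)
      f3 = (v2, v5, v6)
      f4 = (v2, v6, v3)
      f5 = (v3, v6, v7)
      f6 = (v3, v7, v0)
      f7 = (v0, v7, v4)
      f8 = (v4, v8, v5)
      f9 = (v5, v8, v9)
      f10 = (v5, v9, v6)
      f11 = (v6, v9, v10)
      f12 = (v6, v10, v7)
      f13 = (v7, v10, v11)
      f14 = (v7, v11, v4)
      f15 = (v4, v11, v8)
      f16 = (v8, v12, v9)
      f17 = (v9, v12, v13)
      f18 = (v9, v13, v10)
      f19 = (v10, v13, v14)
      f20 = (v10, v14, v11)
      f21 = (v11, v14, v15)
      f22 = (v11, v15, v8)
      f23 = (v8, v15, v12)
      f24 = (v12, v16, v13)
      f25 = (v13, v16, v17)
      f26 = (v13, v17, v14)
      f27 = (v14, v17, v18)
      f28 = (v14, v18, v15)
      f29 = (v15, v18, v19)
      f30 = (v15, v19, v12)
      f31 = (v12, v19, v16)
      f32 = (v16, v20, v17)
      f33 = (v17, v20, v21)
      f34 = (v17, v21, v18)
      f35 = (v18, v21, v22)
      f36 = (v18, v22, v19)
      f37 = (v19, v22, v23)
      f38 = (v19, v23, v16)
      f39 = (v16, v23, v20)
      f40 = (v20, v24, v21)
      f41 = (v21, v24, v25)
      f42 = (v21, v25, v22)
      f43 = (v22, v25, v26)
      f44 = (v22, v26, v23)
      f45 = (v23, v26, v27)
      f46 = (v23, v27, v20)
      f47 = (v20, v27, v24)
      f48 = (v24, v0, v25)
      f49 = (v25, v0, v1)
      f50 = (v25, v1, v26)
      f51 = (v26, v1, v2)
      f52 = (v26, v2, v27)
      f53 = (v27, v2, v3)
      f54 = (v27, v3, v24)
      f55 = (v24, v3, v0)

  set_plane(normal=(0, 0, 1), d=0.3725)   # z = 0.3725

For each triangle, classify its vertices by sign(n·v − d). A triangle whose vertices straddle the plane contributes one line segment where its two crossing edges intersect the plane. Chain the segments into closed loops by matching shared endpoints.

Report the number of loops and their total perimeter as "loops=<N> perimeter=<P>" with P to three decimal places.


loops=2 perimeter=26.606

Straddling triangles (28 of 56):
  (v0,v4,v1) [--+] → (2.07235, 0.467513, 0.3725)–(2.2975, 0, 0.3725)  len=0.5189
  (v1,v4,v5) [+-+] → (2.07235, 0.467513, 0.3725)–(1.43243, 1.79625, 0.3725)  len=1.4748
  (v1,v5,v2) [++-] → (1.44258, 1.32874, 0.3725)–(2.0825, 0, 0.3725)  len=1.4748
  (v2,v5,v6) [-+-] → (1.44258, 1.32874, 0.3725)–(1.29839, 1.62815, 0.3725)  len=0.3323
  (v4,v8,v5) [--+] → (0.926554, 1.91172, 0.3725)–(1.43243, 1.79625, 0.3725)  len=0.5189
  (v5,v8,v9) [+-+] → (0.926554, 1.91172, 0.3725)–(-0.511219, 2.23991, 0.3725)  len=1.4748
  (v5,v9,v6) [++-] → (-0.139381, 1.95634, 0.3725)–(1.29839, 1.62815, 0.3725)  len=1.4748
  (v6,v9,v10) [-+-] → (-0.139381, 1.95634, 0.3725)–(-0.463381, 2.03029, 0.3725)  len=0.3323
  (v8,v12,v9) [--+] → (-0.916919, 1.91638, 0.3725)–(-0.511219, 2.23991, 0.3725)  len=0.5189
  (v9,v12,v13) [+-+] → (-0.916919, 1.91638, 0.3725)–(-2.06996, 0.996851, 0.3725)  len=1.4748
  (v9,v13,v10) [++-] → (-1.61642, 1.11076, 0.3725)–(-0.463381, 2.03029, 0.3725)  len=1.4748
  (v10,v13,v14) [-+-] → (-1.61642, 1.11076, 0.3725)–(-1.87626, 0.903549, 0.3725)  len=0.3323
  (v12,v16,v13) [--+] → (-2.06996, 0.477939, 0.3725)–(-2.06996, 0.996851, 0.3725)  len=0.5189
  (v13,v16,v17) [+-+] → (-2.06996, 0.477939, 0.3725)–(-2.06996, -0.996851, 0.3725)  len=1.4748
  (v13,v17,v14) [++-] → (-1.87626, -0.57124, 0.3725)–(-1.87626, 0.903549, 0.3725)  len=1.4748
  (v14,v17,v18) [-+-] → (-1.87626, -0.57124, 0.3725)–(-1.87626, -0.903549, 0.3725)  len=0.3323
  (v16,v20,v17) [--+] → (-1.66426, -1.32038, 0.3725)–(-2.06996, -0.996851, 0.3725)  len=0.5189
  (v17,v20,v21) [+-+] → (-1.66426, -1.32038, 0.3725)–(-0.511219, -2.23991, 0.3725)  len=1.4748
  (v17,v21,v18) [++-] → (-0.723218, -1.82308, 0.3725)–(-1.87626, -0.903549, 0.3725)  len=1.4748
  (v18,v21,v22) [-+-] → (-0.723218, -1.82308, 0.3725)–(-0.463381, -2.03029, 0.3725)  len=0.3323
  (v20,v24,v21) [--+] → (-0.00534167, -2.12444, 0.3725)–(-0.511219, -2.23991, 0.3725)  len=0.5189
  (v21,v24,v25) [+-+] → (-0.00534167, -2.12444, 0.3725)–(1.43243, -1.79625, 0.3725)  len=1.4748
  (v21,v25,v22) [++-] → (0.974391, -1.7021, 0.3725)–(-0.463381, -2.03029, 0.3725)  len=1.4748
  (v22,v25,v26) [-+-] → (0.974391, -1.7021, 0.3725)–(1.29839, -1.62815, 0.3725)  len=0.3323
  (v24,v0,v25) [--+] → (1.65758, -1.32874, 0.3725)–(1.43243, -1.79625, 0.3725)  len=0.5189
  (v25,v0,v1) [+-+] → (1.65758, -1.32874, 0.3725)–(2.2975, 0, 0.3725)  len=1.4748
  (v25,v1,v26) [++-] → (1.93832, -0.29941, 0.3725)–(1.29839, -1.62815, 0.3725)  len=1.4748
  (v26,v1,v2) [-+-] → (1.93832, -0.29941, 0.3725)–(2.0825, 0, 0.3725)  len=0.3323

Chained into 2 loop(s):
  loop 1: 14 segments, perimeter = 13.9558
  loop 2: 14 segments, perimeter = 12.6498
Total perimeter = 26.606


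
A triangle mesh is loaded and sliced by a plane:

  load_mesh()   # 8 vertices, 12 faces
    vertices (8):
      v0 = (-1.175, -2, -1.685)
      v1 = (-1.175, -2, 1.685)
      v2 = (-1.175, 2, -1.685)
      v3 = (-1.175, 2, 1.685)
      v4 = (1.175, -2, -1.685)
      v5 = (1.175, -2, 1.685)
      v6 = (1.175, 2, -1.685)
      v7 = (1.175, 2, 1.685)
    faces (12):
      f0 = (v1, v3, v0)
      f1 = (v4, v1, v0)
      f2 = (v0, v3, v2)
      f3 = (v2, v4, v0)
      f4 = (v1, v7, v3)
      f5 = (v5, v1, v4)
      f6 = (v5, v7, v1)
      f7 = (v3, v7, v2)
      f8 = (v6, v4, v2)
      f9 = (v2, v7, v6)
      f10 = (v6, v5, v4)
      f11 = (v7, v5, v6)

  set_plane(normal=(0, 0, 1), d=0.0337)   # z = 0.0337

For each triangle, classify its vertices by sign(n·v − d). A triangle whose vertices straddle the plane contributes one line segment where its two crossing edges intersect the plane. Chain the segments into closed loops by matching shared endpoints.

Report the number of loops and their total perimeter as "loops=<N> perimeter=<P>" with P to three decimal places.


Straddling triangles (8 of 12):
  (v1,v3,v0) [++-] → (-1.175, 0.04, 0.0337)–(-1.175, -2, 0.0337)  len=2.0400
  (v4,v1,v0) [-+-] → (-0.0235, -2, 0.0337)–(-1.175, -2, 0.0337)  len=1.1515
  (v0,v3,v2) [-+-] → (-1.175, 0.04, 0.0337)–(-1.175, 2, 0.0337)  len=1.9600
  (v5,v1,v4) [++-] → (-0.0235, -2, 0.0337)–(1.175, -2, 0.0337)  len=1.1985
  (v3,v7,v2) [++-] → (0.0235, 2, 0.0337)–(-1.175, 2, 0.0337)  len=1.1985
  (v2,v7,v6) [-+-] → (0.0235, 2, 0.0337)–(1.175, 2, 0.0337)  len=1.1515
  (v6,v5,v4) [-+-] → (1.175, -0.04, 0.0337)–(1.175, -2, 0.0337)  len=1.9600
  (v7,v5,v6) [++-] → (1.175, -0.04, 0.0337)–(1.175, 2, 0.0337)  len=2.0400

Chained into 1 loop(s):
  loop 1: 8 segments, perimeter = 12.7000
Total perimeter = 12.700

loops=1 perimeter=12.700


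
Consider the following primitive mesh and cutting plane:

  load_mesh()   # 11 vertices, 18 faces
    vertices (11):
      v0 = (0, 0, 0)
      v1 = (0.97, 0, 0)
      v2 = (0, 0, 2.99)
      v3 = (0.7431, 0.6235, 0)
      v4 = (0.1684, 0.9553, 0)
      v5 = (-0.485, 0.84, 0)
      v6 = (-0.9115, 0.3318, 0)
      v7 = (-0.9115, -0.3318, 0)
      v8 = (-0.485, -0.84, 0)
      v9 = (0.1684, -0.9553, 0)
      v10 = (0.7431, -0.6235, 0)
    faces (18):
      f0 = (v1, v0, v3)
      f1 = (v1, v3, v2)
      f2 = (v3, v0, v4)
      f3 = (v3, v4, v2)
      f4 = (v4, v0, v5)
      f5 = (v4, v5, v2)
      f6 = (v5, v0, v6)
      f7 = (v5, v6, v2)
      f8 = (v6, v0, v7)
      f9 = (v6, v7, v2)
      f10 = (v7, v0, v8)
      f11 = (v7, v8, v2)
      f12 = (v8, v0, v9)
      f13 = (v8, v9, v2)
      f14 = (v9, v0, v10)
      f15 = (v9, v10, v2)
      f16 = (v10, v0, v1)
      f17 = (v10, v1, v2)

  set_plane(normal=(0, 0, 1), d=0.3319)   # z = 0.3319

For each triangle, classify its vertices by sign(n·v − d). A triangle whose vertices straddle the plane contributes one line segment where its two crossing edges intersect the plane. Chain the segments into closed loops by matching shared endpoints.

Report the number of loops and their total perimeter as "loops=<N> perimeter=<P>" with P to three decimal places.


Straddling triangles (9 of 18):
  (v1,v3,v2) [--+] → (0.660613, 0.554289, 0.3319)–(0.862327, 0, 0.3319)  len=0.5899
  (v3,v4,v2) [--+] → (0.149707, 0.849259, 0.3319)–(0.660613, 0.554289, 0.3319)  len=0.5899
  (v4,v5,v2) [--+] → (-0.431163, 0.746757, 0.3319)–(0.149707, 0.849259, 0.3319)  len=0.5898
  (v5,v6,v2) [--+] → (-0.81032, 0.294969, 0.3319)–(-0.431163, 0.746757, 0.3319)  len=0.5898
  (v6,v7,v2) [--+] → (-0.81032, -0.294969, 0.3319)–(-0.81032, 0.294969, 0.3319)  len=0.5899
  (v7,v8,v2) [--+] → (-0.431163, -0.746757, 0.3319)–(-0.81032, -0.294969, 0.3319)  len=0.5898
  (v8,v9,v2) [--+] → (0.149707, -0.849259, 0.3319)–(-0.431163, -0.746757, 0.3319)  len=0.5898
  (v9,v10,v2) [--+] → (0.660613, -0.554289, 0.3319)–(0.149707, -0.849259, 0.3319)  len=0.5899
  (v10,v1,v2) [--+] → (0.862327, 0, 0.3319)–(0.660613, -0.554289, 0.3319)  len=0.5899

Chained into 1 loop(s):
  loop 1: 9 segments, perimeter = 5.3088
Total perimeter = 5.309

loops=1 perimeter=5.309


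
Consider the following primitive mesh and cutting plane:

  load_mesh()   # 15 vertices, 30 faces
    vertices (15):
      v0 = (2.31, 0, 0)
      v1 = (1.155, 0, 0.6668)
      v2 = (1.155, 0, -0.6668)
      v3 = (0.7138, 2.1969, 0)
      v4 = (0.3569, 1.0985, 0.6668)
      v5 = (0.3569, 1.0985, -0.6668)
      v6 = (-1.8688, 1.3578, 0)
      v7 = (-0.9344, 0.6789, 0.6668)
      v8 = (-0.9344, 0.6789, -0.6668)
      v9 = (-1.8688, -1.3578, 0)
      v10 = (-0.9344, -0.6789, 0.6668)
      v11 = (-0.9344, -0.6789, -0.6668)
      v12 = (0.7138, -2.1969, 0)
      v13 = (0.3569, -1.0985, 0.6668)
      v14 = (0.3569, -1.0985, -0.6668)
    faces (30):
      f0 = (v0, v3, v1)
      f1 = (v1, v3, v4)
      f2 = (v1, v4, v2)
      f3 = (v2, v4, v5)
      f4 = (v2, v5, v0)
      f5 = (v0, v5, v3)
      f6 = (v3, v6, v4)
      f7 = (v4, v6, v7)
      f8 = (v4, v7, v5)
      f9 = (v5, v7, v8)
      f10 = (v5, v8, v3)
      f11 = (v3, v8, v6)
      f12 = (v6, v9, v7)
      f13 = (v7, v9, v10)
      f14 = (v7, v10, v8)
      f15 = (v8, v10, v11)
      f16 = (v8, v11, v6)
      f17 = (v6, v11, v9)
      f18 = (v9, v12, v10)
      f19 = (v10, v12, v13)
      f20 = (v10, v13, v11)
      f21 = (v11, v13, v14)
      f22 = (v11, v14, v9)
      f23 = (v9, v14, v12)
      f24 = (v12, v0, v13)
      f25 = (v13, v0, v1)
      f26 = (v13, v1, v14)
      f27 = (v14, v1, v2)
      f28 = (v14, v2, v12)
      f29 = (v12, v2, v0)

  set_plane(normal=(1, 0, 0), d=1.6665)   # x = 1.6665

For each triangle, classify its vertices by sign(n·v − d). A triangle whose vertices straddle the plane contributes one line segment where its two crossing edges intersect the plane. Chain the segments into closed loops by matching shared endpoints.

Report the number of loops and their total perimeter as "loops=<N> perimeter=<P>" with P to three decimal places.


loops=1 perimeter=3.842

Straddling triangles (6 of 30):
  (v0,v3,v1) [+--] → (1.6665, 0.885669, 0)–(1.6665, 0, 0.371503)  len=0.9604
  (v2,v5,v0) [--+] → (1.6665, 0.36193, -0.219695)–(1.6665, 0, -0.371503)  len=0.3925
  (v0,v5,v3) [+--] → (1.6665, 0.36193, -0.219695)–(1.6665, 0.885669, 0)  len=0.5680
  (v12,v0,v13) [-+-] → (1.6665, -0.885669, 0)–(1.6665, -0.36193, 0.219695)  len=0.5680
  (v13,v0,v1) [-+-] → (1.6665, -0.36193, 0.219695)–(1.6665, 0, 0.371503)  len=0.3925
  (v12,v2,v0) [--+] → (1.6665, 0, -0.371503)–(1.6665, -0.885669, 0)  len=0.9604

Chained into 1 loop(s):
  loop 1: 6 segments, perimeter = 3.8417
Total perimeter = 3.842


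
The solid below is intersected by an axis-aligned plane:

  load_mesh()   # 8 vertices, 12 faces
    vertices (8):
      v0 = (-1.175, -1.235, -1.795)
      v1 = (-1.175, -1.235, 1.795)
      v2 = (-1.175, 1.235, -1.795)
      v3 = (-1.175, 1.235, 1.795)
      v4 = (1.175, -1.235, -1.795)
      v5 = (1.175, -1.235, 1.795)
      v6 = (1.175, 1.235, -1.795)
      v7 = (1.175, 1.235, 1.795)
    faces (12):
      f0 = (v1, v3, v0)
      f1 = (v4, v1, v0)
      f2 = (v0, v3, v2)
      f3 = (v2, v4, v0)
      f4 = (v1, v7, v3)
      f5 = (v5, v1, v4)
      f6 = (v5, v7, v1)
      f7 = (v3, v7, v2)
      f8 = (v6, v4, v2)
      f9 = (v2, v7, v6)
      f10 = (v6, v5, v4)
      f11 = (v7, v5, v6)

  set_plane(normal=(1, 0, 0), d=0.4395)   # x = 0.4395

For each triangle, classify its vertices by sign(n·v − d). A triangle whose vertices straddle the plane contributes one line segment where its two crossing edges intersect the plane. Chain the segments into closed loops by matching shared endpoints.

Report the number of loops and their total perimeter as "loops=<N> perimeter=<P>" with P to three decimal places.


loops=1 perimeter=12.120

Straddling triangles (8 of 12):
  (v4,v1,v0) [+--] → (0.4395, -1.235, -0.671406)–(0.4395, -1.235, -1.795)  len=1.1236
  (v2,v4,v0) [-+-] → (0.4395, -0.461943, -1.795)–(0.4395, -1.235, -1.795)  len=0.7731
  (v1,v7,v3) [-+-] → (0.4395, 0.461943, 1.795)–(0.4395, 1.235, 1.795)  len=0.7731
  (v5,v1,v4) [+-+] → (0.4395, -1.235, 1.795)–(0.4395, -1.235, -0.671406)  len=2.4664
  (v5,v7,v1) [++-] → (0.4395, 0.461943, 1.795)–(0.4395, -1.235, 1.795)  len=1.6969
  (v3,v7,v2) [-+-] → (0.4395, 1.235, 1.795)–(0.4395, 1.235, 0.671406)  len=1.1236
  (v6,v4,v2) [++-] → (0.4395, -0.461943, -1.795)–(0.4395, 1.235, -1.795)  len=1.6969
  (v2,v7,v6) [-++] → (0.4395, 1.235, 0.671406)–(0.4395, 1.235, -1.795)  len=2.4664

Chained into 1 loop(s):
  loop 1: 8 segments, perimeter = 12.1200
Total perimeter = 12.120


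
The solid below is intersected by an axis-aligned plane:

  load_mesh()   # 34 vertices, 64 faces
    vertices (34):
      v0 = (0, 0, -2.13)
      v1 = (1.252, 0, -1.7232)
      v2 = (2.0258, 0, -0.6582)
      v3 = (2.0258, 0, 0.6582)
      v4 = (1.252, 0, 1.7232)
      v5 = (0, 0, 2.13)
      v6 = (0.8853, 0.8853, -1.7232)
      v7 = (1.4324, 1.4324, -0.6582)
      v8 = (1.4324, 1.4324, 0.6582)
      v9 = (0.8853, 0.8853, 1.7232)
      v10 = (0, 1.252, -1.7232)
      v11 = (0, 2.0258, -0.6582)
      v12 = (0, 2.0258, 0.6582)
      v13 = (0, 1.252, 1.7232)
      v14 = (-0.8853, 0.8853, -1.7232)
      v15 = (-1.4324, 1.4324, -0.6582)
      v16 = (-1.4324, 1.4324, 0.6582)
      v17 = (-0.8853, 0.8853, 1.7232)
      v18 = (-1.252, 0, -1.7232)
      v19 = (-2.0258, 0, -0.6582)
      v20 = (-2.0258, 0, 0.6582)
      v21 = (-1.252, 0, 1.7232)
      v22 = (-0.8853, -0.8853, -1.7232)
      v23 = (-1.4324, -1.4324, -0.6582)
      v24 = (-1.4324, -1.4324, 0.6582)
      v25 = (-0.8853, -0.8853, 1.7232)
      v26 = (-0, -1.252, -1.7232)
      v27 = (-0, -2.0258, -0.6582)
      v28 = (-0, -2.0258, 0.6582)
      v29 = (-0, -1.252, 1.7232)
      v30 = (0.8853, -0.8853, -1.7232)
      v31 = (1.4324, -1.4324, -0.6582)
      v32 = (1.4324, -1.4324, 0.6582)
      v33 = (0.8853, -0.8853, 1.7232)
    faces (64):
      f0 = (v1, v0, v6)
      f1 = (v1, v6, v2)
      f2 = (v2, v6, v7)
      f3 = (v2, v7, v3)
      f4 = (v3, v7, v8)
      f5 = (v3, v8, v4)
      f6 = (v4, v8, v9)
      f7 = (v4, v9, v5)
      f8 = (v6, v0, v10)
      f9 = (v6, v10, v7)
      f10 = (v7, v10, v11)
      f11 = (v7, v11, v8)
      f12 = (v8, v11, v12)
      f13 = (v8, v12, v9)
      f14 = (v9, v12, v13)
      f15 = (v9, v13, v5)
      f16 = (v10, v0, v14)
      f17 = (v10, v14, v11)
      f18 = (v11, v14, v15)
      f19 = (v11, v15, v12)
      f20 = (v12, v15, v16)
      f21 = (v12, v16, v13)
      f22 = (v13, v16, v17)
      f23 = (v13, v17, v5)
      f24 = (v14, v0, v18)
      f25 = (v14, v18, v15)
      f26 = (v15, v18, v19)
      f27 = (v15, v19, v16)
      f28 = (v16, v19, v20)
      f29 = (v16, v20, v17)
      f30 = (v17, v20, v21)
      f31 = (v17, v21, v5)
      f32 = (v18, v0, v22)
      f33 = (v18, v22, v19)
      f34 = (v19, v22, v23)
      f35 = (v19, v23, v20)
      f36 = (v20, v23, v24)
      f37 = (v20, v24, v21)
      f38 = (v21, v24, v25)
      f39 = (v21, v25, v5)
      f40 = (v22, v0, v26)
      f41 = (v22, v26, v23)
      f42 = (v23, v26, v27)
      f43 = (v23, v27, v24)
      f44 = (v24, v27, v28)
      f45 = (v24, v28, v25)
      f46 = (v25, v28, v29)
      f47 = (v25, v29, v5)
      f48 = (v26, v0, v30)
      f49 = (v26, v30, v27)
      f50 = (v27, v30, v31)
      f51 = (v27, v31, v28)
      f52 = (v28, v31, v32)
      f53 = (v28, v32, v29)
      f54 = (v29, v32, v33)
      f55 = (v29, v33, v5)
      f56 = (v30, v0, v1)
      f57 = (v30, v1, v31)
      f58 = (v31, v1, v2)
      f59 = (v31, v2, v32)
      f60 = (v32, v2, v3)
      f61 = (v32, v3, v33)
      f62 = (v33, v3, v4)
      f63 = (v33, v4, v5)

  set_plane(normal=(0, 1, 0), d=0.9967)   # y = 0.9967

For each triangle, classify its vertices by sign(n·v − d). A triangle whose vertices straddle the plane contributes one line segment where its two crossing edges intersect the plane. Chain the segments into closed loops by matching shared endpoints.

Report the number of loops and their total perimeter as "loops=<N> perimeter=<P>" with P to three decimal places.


loops=1 perimeter=11.065

Straddling triangles (20 of 64):
  (v2,v6,v7) [--+] → (0.9967, 0.9967, -1.50635)–(1.6129, 0.9967, -0.6582)  len=1.0484
  (v2,v7,v3) [-+-] → (1.6129, 0.9967, -0.6582)–(1.6129, 0.9967, -0.257784)  len=0.4004
  (v3,v7,v8) [-++] → (1.6129, 0.9967, -0.257784)–(1.6129, 0.9967, 0.6582)  len=0.9160
  (v3,v8,v4) [-+-] → (1.6129, 0.9967, 0.6582)–(1.37753, 0.9967, 0.982146)  len=0.4004
  (v4,v8,v9) [-+-] → (1.37753, 0.9967, 0.982146)–(0.9967, 0.9967, 1.50635)  len=0.6479
  (v6,v0,v10) [--+] → (0, 0.9967, -1.80615)–(0.616354, 0.9967, -1.7232)  len=0.6219
  (v6,v10,v7) [-++] → (0.616354, 0.9967, -1.7232)–(0.9967, 0.9967, -1.50635)  len=0.4378
  (v8,v12,v9) [++-] → (0.798827, 0.9967, 1.61917)–(0.9967, 0.9967, 1.50635)  len=0.2278
  (v9,v12,v13) [-++] → (0.798827, 0.9967, 1.61917)–(0.616354, 0.9967, 1.7232)  len=0.2100
  (v9,v13,v5) [-+-] → (0.616354, 0.9967, 1.7232)–(0, 0.9967, 1.80615)  len=0.6219
  (v10,v0,v14) [+--] → (0, 0.9967, -1.80615)–(-0.616354, 0.9967, -1.7232)  len=0.6219
  (v10,v14,v11) [+-+] → (-0.616354, 0.9967, -1.7232)–(-0.798827, 0.9967, -1.61917)  len=0.2100
  (v11,v14,v15) [+-+] → (-0.798827, 0.9967, -1.61917)–(-0.9967, 0.9967, -1.50635)  len=0.2278
  (v13,v16,v17) [++-] → (-0.9967, 0.9967, 1.50635)–(-0.616354, 0.9967, 1.7232)  len=0.4378
  (v13,v17,v5) [+--] → (-0.616354, 0.9967, 1.7232)–(0, 0.9967, 1.80615)  len=0.6219
  (v14,v18,v15) [--+] → (-1.37753, 0.9967, -0.982146)–(-0.9967, 0.9967, -1.50635)  len=0.6479
  (v15,v18,v19) [+--] → (-1.37753, 0.9967, -0.982146)–(-1.6129, 0.9967, -0.6582)  len=0.4004
  (v15,v19,v16) [+-+] → (-1.6129, 0.9967, -0.6582)–(-1.6129, 0.9967, 0.257784)  len=0.9160
  (v16,v19,v20) [+--] → (-1.6129, 0.9967, 0.257784)–(-1.6129, 0.9967, 0.6582)  len=0.4004
  (v16,v20,v17) [+--] → (-1.6129, 0.9967, 0.6582)–(-0.9967, 0.9967, 1.50635)  len=1.0484

Chained into 1 loop(s):
  loop 1: 20 segments, perimeter = 11.0652
Total perimeter = 11.065


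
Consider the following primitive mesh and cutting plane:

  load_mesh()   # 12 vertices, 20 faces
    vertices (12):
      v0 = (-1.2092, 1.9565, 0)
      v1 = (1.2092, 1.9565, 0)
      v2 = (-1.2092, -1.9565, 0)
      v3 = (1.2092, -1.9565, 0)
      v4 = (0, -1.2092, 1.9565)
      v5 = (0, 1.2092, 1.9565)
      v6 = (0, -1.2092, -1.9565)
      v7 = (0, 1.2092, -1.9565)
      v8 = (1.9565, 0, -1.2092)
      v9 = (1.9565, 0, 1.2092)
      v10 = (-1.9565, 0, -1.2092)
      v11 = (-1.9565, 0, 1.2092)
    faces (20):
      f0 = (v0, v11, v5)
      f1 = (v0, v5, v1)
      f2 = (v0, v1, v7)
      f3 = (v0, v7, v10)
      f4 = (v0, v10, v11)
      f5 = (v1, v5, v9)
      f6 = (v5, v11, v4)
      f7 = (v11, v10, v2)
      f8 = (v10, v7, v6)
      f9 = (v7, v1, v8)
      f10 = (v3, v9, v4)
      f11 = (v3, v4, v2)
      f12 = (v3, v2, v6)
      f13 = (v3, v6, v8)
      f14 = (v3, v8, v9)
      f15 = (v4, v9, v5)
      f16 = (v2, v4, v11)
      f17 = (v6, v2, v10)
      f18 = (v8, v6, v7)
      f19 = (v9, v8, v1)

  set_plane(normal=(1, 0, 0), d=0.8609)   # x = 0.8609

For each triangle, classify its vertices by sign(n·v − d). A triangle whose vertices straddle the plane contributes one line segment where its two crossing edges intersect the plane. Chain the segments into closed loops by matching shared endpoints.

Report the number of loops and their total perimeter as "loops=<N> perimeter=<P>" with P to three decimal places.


loops=1 perimeter=11.141

Straddling triangles (10 of 20):
  (v0,v5,v1) [--+] → (0.8609, 1.74125, 0.563554)–(0.8609, 1.9565, 0)  len=0.6033
  (v0,v1,v7) [-+-] → (0.8609, 1.9565, 0)–(0.8609, 1.74125, -0.563554)  len=0.6033
  (v1,v5,v9) [+-+] → (0.8609, 1.74125, 0.563554)–(0.8609, 0.677127, 1.62767)  len=1.5049
  (v7,v1,v8) [-++] → (0.8609, 1.74125, -0.563554)–(0.8609, 0.677127, -1.62767)  len=1.5049
  (v3,v9,v4) [++-] → (0.8609, -0.677127, 1.62767)–(0.8609, -1.74125, 0.563554)  len=1.5049
  (v3,v4,v2) [+--] → (0.8609, -1.74125, 0.563554)–(0.8609, -1.9565, 0)  len=0.6033
  (v3,v2,v6) [+--] → (0.8609, -1.9565, 0)–(0.8609, -1.74125, -0.563554)  len=0.6033
  (v3,v6,v8) [+-+] → (0.8609, -1.74125, -0.563554)–(0.8609, -0.677127, -1.62767)  len=1.5049
  (v4,v9,v5) [-+-] → (0.8609, -0.677127, 1.62767)–(0.8609, 0.677127, 1.62767)  len=1.3543
  (v8,v6,v7) [+--] → (0.8609, -0.677127, -1.62767)–(0.8609, 0.677127, -1.62767)  len=1.3543

Chained into 1 loop(s):
  loop 1: 10 segments, perimeter = 11.1411
Total perimeter = 11.141


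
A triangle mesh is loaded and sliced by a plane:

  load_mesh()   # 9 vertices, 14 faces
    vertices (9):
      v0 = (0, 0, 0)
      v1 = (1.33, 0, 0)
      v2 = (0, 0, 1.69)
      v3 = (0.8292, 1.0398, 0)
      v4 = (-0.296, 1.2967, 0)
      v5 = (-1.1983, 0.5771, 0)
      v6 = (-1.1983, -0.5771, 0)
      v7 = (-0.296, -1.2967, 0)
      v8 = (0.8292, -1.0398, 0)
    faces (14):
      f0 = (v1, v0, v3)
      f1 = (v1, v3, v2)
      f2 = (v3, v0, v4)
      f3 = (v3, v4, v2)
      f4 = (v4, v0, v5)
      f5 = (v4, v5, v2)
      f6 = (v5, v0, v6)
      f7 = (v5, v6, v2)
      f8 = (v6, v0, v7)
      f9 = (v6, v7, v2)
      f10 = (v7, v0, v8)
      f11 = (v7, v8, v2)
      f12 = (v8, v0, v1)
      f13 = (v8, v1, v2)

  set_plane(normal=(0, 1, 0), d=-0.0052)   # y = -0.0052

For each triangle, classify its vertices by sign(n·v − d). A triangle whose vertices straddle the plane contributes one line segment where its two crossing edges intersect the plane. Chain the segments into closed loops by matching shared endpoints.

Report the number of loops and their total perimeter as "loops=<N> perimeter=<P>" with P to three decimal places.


Straddling triangles (8 of 14):
  (v5,v0,v6) [++-] → (-0.0107974, -0.0052, 0)–(-1.1983, -0.0052, 0)  len=1.1875
  (v5,v6,v2) [+-+] → (-1.1983, -0.0052, 0)–(-0.0107974, -0.0052, 1.67477)  len=2.0531
  (v6,v0,v7) [-+-] → (-0.0107974, -0.0052, 0)–(-0.00118701, -0.0052, 0)  len=0.0096
  (v6,v7,v2) [--+] → (-0.00118701, -0.0052, 1.68322)–(-0.0107974, -0.0052, 1.67477)  len=0.0128
  (v7,v0,v8) [-+-] → (-0.00118701, -0.0052, 0)–(0.0041468, -0.0052, 0)  len=0.0053
  (v7,v8,v2) [--+] → (0.0041468, -0.0052, 1.68155)–(-0.00118701, -0.0052, 1.68322)  len=0.0056
  (v8,v0,v1) [-++] → (0.0041468, -0.0052, 0)–(1.3275, -0.0052, 0)  len=1.3233
  (v8,v1,v2) [-++] → (1.3275, -0.0052, 0)–(0.0041468, -0.0052, 1.68155)  len=2.1398

Chained into 1 loop(s):
  loop 1: 8 segments, perimeter = 6.7371
Total perimeter = 6.737

loops=1 perimeter=6.737


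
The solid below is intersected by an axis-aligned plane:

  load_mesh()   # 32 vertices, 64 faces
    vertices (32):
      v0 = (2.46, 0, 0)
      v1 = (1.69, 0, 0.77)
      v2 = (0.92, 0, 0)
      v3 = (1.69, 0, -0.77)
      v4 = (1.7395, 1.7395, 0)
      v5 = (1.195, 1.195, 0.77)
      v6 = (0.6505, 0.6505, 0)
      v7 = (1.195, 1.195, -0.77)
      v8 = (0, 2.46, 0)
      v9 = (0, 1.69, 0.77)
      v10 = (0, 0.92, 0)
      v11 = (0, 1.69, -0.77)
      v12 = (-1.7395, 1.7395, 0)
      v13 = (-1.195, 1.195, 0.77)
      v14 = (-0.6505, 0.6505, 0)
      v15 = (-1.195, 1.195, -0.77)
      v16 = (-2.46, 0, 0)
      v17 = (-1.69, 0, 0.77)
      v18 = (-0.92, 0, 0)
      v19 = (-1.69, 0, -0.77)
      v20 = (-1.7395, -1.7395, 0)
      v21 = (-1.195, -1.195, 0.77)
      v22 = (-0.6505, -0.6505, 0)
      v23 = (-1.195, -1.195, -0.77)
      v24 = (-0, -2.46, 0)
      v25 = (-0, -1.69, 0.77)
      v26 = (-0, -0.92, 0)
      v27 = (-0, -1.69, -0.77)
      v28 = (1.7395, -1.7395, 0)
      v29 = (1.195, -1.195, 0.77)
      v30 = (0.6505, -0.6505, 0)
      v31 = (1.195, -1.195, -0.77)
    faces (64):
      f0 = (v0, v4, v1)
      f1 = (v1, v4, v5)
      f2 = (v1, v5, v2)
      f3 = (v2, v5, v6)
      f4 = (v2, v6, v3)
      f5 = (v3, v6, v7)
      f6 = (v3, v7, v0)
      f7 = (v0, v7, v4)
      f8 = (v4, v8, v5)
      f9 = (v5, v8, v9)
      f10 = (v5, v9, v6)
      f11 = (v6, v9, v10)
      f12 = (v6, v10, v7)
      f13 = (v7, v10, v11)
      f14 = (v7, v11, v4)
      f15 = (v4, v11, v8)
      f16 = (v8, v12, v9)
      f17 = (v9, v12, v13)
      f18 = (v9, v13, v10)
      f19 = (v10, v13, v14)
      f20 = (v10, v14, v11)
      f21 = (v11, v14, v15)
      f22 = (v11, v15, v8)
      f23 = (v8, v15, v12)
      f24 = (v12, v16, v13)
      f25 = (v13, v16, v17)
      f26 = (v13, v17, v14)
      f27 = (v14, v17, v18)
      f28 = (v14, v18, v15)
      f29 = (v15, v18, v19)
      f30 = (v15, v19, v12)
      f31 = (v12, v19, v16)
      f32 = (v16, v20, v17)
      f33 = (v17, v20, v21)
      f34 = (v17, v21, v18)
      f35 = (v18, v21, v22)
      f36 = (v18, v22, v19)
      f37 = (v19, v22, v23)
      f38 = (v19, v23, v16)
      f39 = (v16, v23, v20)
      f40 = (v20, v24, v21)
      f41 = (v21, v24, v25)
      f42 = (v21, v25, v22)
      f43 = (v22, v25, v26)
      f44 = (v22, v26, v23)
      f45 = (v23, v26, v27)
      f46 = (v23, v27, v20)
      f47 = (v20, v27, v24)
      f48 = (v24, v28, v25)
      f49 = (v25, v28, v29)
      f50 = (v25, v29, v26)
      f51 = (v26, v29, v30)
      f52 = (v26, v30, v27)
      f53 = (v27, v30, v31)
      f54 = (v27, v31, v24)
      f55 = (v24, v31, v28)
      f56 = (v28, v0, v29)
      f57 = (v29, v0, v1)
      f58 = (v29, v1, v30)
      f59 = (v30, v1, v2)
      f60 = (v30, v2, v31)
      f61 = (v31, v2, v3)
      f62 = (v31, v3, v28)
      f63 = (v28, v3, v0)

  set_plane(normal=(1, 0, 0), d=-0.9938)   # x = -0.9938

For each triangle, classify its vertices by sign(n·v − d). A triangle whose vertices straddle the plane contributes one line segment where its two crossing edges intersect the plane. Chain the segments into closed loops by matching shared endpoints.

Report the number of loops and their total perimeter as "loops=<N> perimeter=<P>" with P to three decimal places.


loops=1 perimeter=10.268

Straddling triangles (22 of 64):
  (v8,v12,v9) [+-+] → (-0.9938, 2.04837, 0)–(-0.9938, 1.71828, 0.330089)  len=0.4668
  (v9,v12,v13) [+--] → (-0.9938, 1.71828, 0.330089)–(-0.9938, 1.27834, 0.77)  len=0.6221
  (v9,v13,v10) [+-+] → (-0.9938, 1.27834, 0.77)–(-0.9938, 1.1487, 0.640356)  len=0.1833
  (v10,v13,v14) [+-+] → (-0.9938, 1.1487, 0.640356)–(-0.9938, 0.9938, 0.485475)  len=0.2190
  (v11,v14,v15) [++-] → (-0.9938, 0.9938, -0.485475)–(-0.9938, 1.27834, -0.77)  len=0.4024
  (v11,v15,v8) [+-+] → (-0.9938, 1.27834, -0.77)–(-0.9938, 1.40799, -0.640356)  len=0.1833
  (v8,v15,v12) [+--] → (-0.9938, 1.40799, -0.640356)–(-0.9938, 2.04837, 0)  len=0.9056
  (v13,v17,v14) [--+] → (-0.9938, 0.435669, 0.254296)–(-0.9938, 0.9938, 0.485475)  len=0.6041
  (v14,v17,v18) [+-+] → (-0.9938, 0.435669, 0.254296)–(-0.9938, 0, 0.0738)  len=0.4716
  (v14,v18,v15) [++-] → (-0.9938, 0.320695, -0.20664)–(-0.9938, 0.9938, -0.485475)  len=0.7286
  (v15,v18,v19) [-+-] → (-0.9938, 0.320695, -0.20664)–(-0.9938, 0, -0.0738)  len=0.3471
  (v17,v21,v18) [--+] → (-0.9938, -0.320695, 0.20664)–(-0.9938, 0, 0.0738)  len=0.3471
  (v18,v21,v22) [+-+] → (-0.9938, -0.320695, 0.20664)–(-0.9938, -0.9938, 0.485475)  len=0.7286
  (v18,v22,v19) [++-] → (-0.9938, -0.435669, -0.254296)–(-0.9938, 0, -0.0738)  len=0.4716
  (v19,v22,v23) [-+-] → (-0.9938, -0.435669, -0.254296)–(-0.9938, -0.9938, -0.485475)  len=0.6041
  (v20,v24,v21) [-+-] → (-0.9938, -2.04837, 0)–(-0.9938, -1.40799, 0.640356)  len=0.9056
  (v21,v24,v25) [-++] → (-0.9938, -1.40799, 0.640356)–(-0.9938, -1.27834, 0.77)  len=0.1833
  (v21,v25,v22) [-++] → (-0.9938, -1.27834, 0.77)–(-0.9938, -0.9938, 0.485475)  len=0.4024
  (v22,v26,v23) [++-] → (-0.9938, -1.1487, -0.640356)–(-0.9938, -0.9938, -0.485475)  len=0.2190
  (v23,v26,v27) [-++] → (-0.9938, -1.1487, -0.640356)–(-0.9938, -1.27834, -0.77)  len=0.1833
  (v23,v27,v20) [-+-] → (-0.9938, -1.27834, -0.77)–(-0.9938, -1.71828, -0.330089)  len=0.6221
  (v20,v27,v24) [-++] → (-0.9938, -1.71828, -0.330089)–(-0.9938, -2.04837, 0)  len=0.4668

Chained into 1 loop(s):
  loop 1: 22 segments, perimeter = 10.2682
Total perimeter = 10.268


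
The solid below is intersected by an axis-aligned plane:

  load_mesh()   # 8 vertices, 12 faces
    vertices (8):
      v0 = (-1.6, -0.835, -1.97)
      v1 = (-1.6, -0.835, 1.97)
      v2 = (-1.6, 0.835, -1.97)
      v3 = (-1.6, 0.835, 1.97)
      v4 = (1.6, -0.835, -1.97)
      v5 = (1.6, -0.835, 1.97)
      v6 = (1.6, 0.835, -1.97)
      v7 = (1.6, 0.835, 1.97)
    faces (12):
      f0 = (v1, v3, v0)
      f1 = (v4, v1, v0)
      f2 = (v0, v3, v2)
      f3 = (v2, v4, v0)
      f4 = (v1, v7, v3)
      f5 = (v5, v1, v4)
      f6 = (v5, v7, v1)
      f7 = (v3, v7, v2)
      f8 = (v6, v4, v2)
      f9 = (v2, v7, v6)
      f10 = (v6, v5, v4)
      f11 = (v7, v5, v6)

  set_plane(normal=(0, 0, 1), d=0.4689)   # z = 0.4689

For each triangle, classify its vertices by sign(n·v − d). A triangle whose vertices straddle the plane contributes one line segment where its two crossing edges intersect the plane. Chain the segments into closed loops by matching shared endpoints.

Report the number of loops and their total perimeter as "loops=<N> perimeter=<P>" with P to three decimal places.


Straddling triangles (8 of 12):
  (v1,v3,v0) [++-] → (-1.6, 0.198747, 0.4689)–(-1.6, -0.835, 0.4689)  len=1.0337
  (v4,v1,v0) [-+-] → (-0.380832, -0.835, 0.4689)–(-1.6, -0.835, 0.4689)  len=1.2192
  (v0,v3,v2) [-+-] → (-1.6, 0.198747, 0.4689)–(-1.6, 0.835, 0.4689)  len=0.6363
  (v5,v1,v4) [++-] → (-0.380832, -0.835, 0.4689)–(1.6, -0.835, 0.4689)  len=1.9808
  (v3,v7,v2) [++-] → (0.380832, 0.835, 0.4689)–(-1.6, 0.835, 0.4689)  len=1.9808
  (v2,v7,v6) [-+-] → (0.380832, 0.835, 0.4689)–(1.6, 0.835, 0.4689)  len=1.2192
  (v6,v5,v4) [-+-] → (1.6, -0.198747, 0.4689)–(1.6, -0.835, 0.4689)  len=0.6363
  (v7,v5,v6) [++-] → (1.6, -0.198747, 0.4689)–(1.6, 0.835, 0.4689)  len=1.0337

Chained into 1 loop(s):
  loop 1: 8 segments, perimeter = 9.7400
Total perimeter = 9.740

loops=1 perimeter=9.740


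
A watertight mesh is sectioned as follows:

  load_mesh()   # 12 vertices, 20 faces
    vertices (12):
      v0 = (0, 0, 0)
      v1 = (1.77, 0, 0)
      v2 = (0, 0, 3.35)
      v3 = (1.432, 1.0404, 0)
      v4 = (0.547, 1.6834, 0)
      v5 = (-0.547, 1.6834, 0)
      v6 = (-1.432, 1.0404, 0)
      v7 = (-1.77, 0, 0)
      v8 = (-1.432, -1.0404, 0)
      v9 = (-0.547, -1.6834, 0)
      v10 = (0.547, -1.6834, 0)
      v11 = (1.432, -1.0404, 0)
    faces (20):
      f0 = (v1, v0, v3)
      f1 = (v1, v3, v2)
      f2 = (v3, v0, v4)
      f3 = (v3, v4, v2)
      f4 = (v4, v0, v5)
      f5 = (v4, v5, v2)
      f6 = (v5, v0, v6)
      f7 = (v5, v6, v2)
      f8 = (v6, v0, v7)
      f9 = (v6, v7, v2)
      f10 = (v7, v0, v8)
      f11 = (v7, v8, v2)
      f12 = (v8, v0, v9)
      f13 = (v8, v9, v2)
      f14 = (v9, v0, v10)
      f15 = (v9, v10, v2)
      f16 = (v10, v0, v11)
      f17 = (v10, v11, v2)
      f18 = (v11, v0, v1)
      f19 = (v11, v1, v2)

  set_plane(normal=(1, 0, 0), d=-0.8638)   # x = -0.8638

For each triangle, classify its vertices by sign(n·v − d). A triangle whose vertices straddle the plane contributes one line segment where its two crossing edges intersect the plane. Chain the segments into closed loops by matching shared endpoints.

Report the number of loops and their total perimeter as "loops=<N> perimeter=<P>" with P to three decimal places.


Straddling triangles (8 of 20):
  (v5,v0,v6) [++-] → (-0.8638, 0.627582, 0)–(-0.8638, 1.45323, 0)  len=0.8256
  (v5,v6,v2) [+-+] → (-0.8638, 1.45323, 0)–(-0.8638, 0.627582, 1.32924)  len=1.5648
  (v6,v0,v7) [-+-] → (-0.8638, 0.627582, 0)–(-0.8638, 0, 0)  len=0.6276
  (v6,v7,v2) [--+] → (-0.8638, 0, 1.71512)–(-0.8638, 0.627582, 1.32924)  len=0.7367
  (v7,v0,v8) [-+-] → (-0.8638, 0, 0)–(-0.8638, -0.627582, 0)  len=0.6276
  (v7,v8,v2) [--+] → (-0.8638, -0.627582, 1.32924)–(-0.8638, 0, 1.71512)  len=0.7367
  (v8,v0,v9) [-++] → (-0.8638, -0.627582, 0)–(-0.8638, -1.45323, 0)  len=0.8256
  (v8,v9,v2) [-++] → (-0.8638, -1.45323, 0)–(-0.8638, -0.627582, 1.32924)  len=1.5648

Chained into 1 loop(s):
  loop 1: 8 segments, perimeter = 7.5095
Total perimeter = 7.509

loops=1 perimeter=7.509


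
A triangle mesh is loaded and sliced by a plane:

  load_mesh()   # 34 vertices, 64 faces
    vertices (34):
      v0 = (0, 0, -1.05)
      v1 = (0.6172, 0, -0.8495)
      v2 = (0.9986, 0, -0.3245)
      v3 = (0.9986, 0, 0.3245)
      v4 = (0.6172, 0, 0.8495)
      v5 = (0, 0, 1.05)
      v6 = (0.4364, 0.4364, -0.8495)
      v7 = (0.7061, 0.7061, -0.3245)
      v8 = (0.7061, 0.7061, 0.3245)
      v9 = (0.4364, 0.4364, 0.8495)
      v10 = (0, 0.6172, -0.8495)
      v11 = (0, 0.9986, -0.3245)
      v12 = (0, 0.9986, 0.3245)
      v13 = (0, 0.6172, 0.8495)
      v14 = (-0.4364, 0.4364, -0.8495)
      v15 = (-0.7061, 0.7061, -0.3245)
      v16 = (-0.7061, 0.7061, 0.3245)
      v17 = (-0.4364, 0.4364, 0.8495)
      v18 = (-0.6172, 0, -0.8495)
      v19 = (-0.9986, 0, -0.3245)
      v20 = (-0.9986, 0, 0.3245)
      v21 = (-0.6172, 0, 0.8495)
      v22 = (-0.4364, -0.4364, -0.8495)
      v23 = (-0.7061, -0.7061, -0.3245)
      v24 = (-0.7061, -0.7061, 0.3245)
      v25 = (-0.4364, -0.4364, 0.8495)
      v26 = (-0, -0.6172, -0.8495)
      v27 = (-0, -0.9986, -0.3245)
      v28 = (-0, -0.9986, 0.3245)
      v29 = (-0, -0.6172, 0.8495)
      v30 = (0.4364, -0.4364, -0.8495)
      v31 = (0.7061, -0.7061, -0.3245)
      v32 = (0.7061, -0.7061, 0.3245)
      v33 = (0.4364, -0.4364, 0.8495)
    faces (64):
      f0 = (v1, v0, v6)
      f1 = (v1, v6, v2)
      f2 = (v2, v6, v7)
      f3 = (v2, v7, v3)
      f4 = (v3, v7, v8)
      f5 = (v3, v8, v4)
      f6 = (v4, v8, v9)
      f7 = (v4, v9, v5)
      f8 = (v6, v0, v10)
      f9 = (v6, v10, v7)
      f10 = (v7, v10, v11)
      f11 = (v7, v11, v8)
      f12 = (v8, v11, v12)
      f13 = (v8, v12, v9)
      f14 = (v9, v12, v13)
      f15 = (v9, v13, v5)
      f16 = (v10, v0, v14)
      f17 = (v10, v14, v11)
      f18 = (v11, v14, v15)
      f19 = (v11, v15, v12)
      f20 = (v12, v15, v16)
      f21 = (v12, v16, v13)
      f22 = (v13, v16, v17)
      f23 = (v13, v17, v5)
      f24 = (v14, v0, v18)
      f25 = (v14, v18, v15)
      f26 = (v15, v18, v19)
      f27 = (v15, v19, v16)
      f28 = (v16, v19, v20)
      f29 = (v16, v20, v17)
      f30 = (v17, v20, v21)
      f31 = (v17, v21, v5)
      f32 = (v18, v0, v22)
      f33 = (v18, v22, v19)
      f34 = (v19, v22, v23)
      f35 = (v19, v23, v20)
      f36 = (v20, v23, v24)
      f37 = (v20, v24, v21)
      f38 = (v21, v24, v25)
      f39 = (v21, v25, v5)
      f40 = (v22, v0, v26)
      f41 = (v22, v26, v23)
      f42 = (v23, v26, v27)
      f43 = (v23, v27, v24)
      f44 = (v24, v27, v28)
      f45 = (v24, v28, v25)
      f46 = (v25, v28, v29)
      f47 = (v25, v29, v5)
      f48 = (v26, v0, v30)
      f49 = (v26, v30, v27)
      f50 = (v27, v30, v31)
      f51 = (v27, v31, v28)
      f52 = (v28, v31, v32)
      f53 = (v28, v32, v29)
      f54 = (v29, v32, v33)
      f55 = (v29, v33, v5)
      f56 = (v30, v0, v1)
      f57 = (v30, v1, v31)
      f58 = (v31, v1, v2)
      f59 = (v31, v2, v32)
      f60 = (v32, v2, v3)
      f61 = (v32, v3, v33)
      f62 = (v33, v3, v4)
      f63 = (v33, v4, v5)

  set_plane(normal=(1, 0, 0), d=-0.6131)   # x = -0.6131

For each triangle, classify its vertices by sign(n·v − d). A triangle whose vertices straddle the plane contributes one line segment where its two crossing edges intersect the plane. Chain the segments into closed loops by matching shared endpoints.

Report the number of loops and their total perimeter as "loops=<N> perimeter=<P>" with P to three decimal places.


Straddling triangles (20 of 64):
  (v11,v14,v15) [++-] → (-0.6131, 0.6131, -0.505534)–(-0.6131, 0.744625, -0.3245)  len=0.2238
  (v11,v15,v12) [+-+] → (-0.6131, 0.744625, -0.3245)–(-0.6131, 0.744625, -0.239021)  len=0.0855
  (v12,v15,v16) [+--] → (-0.6131, 0.744625, -0.239021)–(-0.6131, 0.744625, 0.3245)  len=0.5635
  (v12,v16,v13) [+-+] → (-0.6131, 0.744625, 0.3245)–(-0.6131, 0.694391, 0.393647)  len=0.0855
  (v13,v16,v17) [+-+] → (-0.6131, 0.694391, 0.393647)–(-0.6131, 0.6131, 0.505534)  len=0.1383
  (v14,v0,v18) [++-] → (-0.6131, 0, -0.850832)–(-0.6131, 0.00989624, -0.8495)  len=0.0100
  (v14,v18,v15) [+--] → (-0.6131, 0.00989624, -0.8495)–(-0.6131, 0.6131, -0.505534)  len=0.6944
  (v16,v20,v17) [--+] → (-0.6131, 0.299239, 0.684492)–(-0.6131, 0.6131, 0.505534)  len=0.3613
  (v17,v20,v21) [+--] → (-0.6131, 0.299239, 0.684492)–(-0.6131, 0.00989624, 0.8495)  len=0.3331
  (v17,v21,v5) [+-+] → (-0.6131, 0.00989624, 0.8495)–(-0.6131, 0, 0.850832)  len=0.0100
  (v18,v0,v22) [-++] → (-0.6131, 0, -0.850832)–(-0.6131, -0.00989624, -0.8495)  len=0.0100
  (v18,v22,v19) [-+-] → (-0.6131, -0.00989624, -0.8495)–(-0.6131, -0.299239, -0.684492)  len=0.3331
  (v19,v22,v23) [-+-] → (-0.6131, -0.299239, -0.684492)–(-0.6131, -0.6131, -0.505534)  len=0.3613
  (v21,v24,v25) [--+] → (-0.6131, -0.6131, 0.505534)–(-0.6131, -0.00989624, 0.8495)  len=0.6944
  (v21,v25,v5) [-++] → (-0.6131, -0.00989624, 0.8495)–(-0.6131, 0, 0.850832)  len=0.0100
  (v22,v26,v23) [++-] → (-0.6131, -0.694391, -0.393647)–(-0.6131, -0.6131, -0.505534)  len=0.1383
  (v23,v26,v27) [-++] → (-0.6131, -0.694391, -0.393647)–(-0.6131, -0.744625, -0.3245)  len=0.0855
  (v23,v27,v24) [-+-] → (-0.6131, -0.744625, -0.3245)–(-0.6131, -0.744625, 0.239021)  len=0.5635
  (v24,v27,v28) [-++] → (-0.6131, -0.744625, 0.239021)–(-0.6131, -0.744625, 0.3245)  len=0.0855
  (v24,v28,v25) [-++] → (-0.6131, -0.744625, 0.3245)–(-0.6131, -0.6131, 0.505534)  len=0.2238

Chained into 1 loop(s):
  loop 1: 20 segments, perimeter = 5.0105
Total perimeter = 5.011

loops=1 perimeter=5.011
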